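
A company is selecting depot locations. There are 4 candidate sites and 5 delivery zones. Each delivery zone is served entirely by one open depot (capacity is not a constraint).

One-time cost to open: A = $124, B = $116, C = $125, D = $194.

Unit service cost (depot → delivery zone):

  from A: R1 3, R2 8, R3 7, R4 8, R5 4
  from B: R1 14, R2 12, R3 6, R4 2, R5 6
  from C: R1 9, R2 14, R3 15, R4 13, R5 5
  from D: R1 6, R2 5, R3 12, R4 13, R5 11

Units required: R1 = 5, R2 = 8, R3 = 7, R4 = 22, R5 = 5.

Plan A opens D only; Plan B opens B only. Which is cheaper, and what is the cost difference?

Plan B is cheaper by 291.

Plan A: {D}: R1→D 6·5=30, R2→D 5·8=40, R3→D 12·7=84, R4→D 13·22=286, R5→D 11·5=55. Service 495; fixed 194; total 689.
Plan B: {B}: R1→B 14·5=70, R2→B 12·8=96, R3→B 6·7=42, R4→B 2·22=44, R5→B 6·5=30. Service 282; fixed 116; total 398.
Difference: |689 − 398| = 291.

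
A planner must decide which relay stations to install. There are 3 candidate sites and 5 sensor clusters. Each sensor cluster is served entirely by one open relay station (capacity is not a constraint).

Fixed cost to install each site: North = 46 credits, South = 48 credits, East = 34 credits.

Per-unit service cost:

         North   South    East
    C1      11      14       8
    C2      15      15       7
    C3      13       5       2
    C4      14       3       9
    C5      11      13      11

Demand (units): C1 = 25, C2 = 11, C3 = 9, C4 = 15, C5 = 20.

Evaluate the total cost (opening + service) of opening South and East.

Total cost: 642

Each sensor cluster is assigned to its cheapest site among the open ones.
{South, East}: C1→East 8·25=200, C2→East 7·11=77, C3→East 2·9=18, C4→South 3·15=45, C5→East 11·20=220. Service 560; fixed 82; total 642.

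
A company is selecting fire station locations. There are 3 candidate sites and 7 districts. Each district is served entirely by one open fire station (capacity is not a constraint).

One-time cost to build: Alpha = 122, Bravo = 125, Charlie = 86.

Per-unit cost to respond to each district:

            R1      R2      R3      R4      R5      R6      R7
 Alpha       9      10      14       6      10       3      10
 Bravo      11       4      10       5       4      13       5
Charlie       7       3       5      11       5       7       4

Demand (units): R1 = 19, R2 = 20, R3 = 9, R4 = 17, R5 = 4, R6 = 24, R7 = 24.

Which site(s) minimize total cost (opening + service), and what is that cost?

For any fixed open set, each district goes to its cheapest open site; total = fixed + service.
{Alpha, Charlie}: R1→Charlie 7·19=133, R2→Charlie 3·20=60, R3→Charlie 5·9=45, R4→Alpha 6·17=102, R5→Charlie 5·4=20, R6→Alpha 3·24=72, R7→Charlie 4·24=96. Service 528; fixed 208; total 736.
{Charlie}: service 709 + fixed 86 = 795
{Bravo, Charlie}: R1→Charlie 7·19=133, R2→Charlie 3·20=60, R3→Charlie 5·9=45, R4→Bravo 5·17=85, R5→Bravo 4·4=16, R6→Charlie 7·24=168, R7→Charlie 4·24=96. Service 603; fixed 211; total 814.
{Alpha, Bravo, Charlie}: R1→Charlie 7·19=133, R2→Charlie 3·20=60, R3→Charlie 5·9=45, R4→Bravo 5·17=85, R5→Bravo 4·4=16, R6→Alpha 3·24=72, R7→Charlie 4·24=96. Service 507; fixed 333; total 840.
No other subset beats 736.

Open Alpha and Charlie; minimum total cost 736.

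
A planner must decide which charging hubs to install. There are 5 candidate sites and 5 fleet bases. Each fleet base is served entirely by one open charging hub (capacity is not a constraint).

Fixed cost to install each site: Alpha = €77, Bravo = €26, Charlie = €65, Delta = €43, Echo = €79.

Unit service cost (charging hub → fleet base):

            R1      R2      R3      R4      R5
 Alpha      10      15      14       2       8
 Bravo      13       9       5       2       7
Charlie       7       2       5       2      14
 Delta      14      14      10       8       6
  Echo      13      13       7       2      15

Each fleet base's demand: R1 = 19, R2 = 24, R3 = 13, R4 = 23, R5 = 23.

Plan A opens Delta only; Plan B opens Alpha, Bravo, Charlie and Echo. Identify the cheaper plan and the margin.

Plan B is cheaper by 397.

Plan A: {Delta}: R1→Delta 14·19=266, R2→Delta 14·24=336, R3→Delta 10·13=130, R4→Delta 8·23=184, R5→Delta 6·23=138. Service 1054; fixed 43; total 1097.
Plan B: {Alpha, Bravo, Charlie, Echo}: R1→Charlie 7·19=133, R2→Charlie 2·24=48, R3→Bravo 5·13=65, R4→Alpha 2·23=46, R5→Bravo 7·23=161. Service 453; fixed 247; total 700.
Difference: |1097 − 700| = 397.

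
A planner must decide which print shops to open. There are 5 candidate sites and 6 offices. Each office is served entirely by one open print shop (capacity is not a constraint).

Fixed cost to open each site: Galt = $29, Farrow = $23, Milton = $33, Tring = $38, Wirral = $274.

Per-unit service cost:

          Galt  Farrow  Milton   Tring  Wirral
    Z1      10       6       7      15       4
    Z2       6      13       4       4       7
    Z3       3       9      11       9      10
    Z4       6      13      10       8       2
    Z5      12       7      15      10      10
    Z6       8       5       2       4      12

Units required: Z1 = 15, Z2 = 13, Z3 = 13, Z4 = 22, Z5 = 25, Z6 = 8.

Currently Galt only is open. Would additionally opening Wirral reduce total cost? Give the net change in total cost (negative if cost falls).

Current service cost with {Galt}: 763.
Adding Wirral: each office re-picks its cheapest; new service cost 535, saving 228.
Extra fixed cost: 274. Net change = 274 − 228 = 46.
(Totals: 792 → 838.)

No — net change +46 (cost rises by 46).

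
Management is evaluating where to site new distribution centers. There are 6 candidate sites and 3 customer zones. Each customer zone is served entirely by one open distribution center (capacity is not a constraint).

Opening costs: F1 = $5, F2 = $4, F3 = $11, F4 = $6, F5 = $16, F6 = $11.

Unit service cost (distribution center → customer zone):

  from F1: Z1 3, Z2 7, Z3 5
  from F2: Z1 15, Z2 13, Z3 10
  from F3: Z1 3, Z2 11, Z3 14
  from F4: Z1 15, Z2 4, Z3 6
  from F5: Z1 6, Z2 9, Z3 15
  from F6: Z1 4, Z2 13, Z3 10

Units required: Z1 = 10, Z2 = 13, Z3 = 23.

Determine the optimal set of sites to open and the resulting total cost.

For any fixed open set, each customer zone goes to its cheapest open site; total = fixed + service.
{F1, F4}: Z1→F1 3·10=30, Z2→F4 4·13=52, Z3→F1 5·23=115. Service 197; fixed 11; total 208.
{F1, F2, F4}: Z1→F1 3·10=30, Z2→F4 4·13=52, Z3→F1 5·23=115. Service 197; fixed 15; total 212.
{F1, F3, F4}: service 197 + fixed 22 = 219
{F1, F2, F3, F4, F5, F6}: Z1→F1 3·10=30, Z2→F4 4·13=52, Z3→F1 5·23=115. Service 197; fixed 53; total 250.
No other subset beats 208.

Open F1 and F4; minimum total cost 208.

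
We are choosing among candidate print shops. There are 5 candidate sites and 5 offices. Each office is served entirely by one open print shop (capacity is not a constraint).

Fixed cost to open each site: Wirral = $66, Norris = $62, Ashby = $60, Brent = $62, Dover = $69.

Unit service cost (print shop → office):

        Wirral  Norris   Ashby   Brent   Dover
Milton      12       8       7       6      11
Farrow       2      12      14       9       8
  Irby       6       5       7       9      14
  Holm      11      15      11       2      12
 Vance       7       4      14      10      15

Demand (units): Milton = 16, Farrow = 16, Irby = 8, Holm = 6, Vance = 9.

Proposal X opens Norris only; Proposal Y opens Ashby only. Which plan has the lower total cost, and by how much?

Proposal X is cheaper by 96.

Proposal X: {Norris}: Milton→Norris 8·16=128, Farrow→Norris 12·16=192, Irby→Norris 5·8=40, Holm→Norris 15·6=90, Vance→Norris 4·9=36. Service 486; fixed 62; total 548.
Proposal Y: {Ashby}: Milton→Ashby 7·16=112, Farrow→Ashby 14·16=224, Irby→Ashby 7·8=56, Holm→Ashby 11·6=66, Vance→Ashby 14·9=126. Service 584; fixed 60; total 644.
Difference: |548 − 644| = 96.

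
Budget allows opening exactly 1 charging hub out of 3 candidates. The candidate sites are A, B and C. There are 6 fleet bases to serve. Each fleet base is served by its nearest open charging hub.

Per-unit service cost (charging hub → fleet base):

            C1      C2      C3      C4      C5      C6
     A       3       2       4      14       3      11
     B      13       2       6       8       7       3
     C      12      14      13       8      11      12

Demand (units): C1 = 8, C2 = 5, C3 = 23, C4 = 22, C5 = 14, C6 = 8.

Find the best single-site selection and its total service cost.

Choose B only; total service cost 550.

With exactly 1 open, each fleet base uses its cheapest among the chosen.
{B}: C1→B 13·8=104, C2→B 2·5=10, C3→B 6·23=138, C4→B 8·22=176, C5→B 7·14=98, C6→B 3·8=24. Service cost 550.
{A}: service cost 564
{C}: service cost 891
Among all 3 size-1 choices, {B} is lowest.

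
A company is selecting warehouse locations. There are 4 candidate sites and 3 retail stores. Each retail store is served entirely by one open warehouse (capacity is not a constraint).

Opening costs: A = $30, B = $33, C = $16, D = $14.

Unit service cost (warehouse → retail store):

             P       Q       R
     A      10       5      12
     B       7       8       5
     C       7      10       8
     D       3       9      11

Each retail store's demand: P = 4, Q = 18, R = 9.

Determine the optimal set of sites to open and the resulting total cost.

Open A, B and D; minimum total cost 224.

For any fixed open set, each retail store goes to its cheapest open site; total = fixed + service.
{A, B, D}: P→D 3·4=12, Q→A 5·18=90, R→B 5·9=45. Service 147; fixed 77; total 224.
{A, B}: service 163 + fixed 63 = 226
{A, C, D}: service 174 + fixed 60 = 234
{A, B, C, D}: service 147 + fixed 93 = 240
No other subset beats 224.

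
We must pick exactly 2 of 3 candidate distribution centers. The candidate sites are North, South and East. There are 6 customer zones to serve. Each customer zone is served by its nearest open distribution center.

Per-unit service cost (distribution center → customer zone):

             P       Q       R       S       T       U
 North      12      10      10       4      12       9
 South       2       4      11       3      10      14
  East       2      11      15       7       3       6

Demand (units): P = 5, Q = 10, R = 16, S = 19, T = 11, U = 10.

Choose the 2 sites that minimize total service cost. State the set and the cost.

With exactly 2 open, each customer zone uses its cheapest among the chosen.
{South, East}: P→South 2·5=10, Q→South 4·10=40, R→South 11·16=176, S→South 3·19=57, T→East 3·11=33, U→East 6·10=60. Service cost 376.
{North, East}: service cost 439
{North, South}: service cost 467
Among all 3 size-2 choices, {South, East} is lowest.

Choose South and East; total service cost 376.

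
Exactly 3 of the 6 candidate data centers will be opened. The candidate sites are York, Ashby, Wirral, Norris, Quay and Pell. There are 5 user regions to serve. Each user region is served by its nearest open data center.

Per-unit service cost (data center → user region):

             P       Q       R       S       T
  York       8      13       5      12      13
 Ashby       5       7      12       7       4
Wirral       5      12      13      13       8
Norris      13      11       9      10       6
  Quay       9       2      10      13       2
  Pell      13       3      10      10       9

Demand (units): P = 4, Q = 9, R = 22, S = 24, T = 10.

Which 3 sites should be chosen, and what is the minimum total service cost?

With exactly 3 open, each user region uses its cheapest among the chosen.
{York, Ashby, Quay}: P→Ashby 5·4=20, Q→Quay 2·9=18, R→York 5·22=110, S→Ashby 7·24=168, T→Quay 2·10=20. Service cost 336.
{York, Ashby, Pell}: service cost 365
{York, Ashby, Wirral}: service cost 401
Among all 20 size-3 choices, {York, Ashby, Quay} is lowest.

Choose York, Ashby and Quay; total service cost 336.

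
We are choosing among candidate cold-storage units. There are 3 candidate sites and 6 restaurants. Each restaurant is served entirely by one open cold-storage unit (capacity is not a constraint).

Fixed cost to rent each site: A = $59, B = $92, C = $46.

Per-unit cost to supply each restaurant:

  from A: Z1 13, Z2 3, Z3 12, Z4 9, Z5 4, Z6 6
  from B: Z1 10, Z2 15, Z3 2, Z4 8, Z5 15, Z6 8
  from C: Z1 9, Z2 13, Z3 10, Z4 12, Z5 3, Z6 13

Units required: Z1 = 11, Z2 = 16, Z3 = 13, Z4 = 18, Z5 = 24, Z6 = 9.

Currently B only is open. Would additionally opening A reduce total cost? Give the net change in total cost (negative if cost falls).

Yes — net change −415 (cost falls by 415).

Current service cost with {B}: 952.
Adding A: each restaurant re-picks its cheapest; new service cost 478, saving 474.
Extra fixed cost: 59. Net change = 59 − 474 = -415.
(Totals: 1044 → 629.)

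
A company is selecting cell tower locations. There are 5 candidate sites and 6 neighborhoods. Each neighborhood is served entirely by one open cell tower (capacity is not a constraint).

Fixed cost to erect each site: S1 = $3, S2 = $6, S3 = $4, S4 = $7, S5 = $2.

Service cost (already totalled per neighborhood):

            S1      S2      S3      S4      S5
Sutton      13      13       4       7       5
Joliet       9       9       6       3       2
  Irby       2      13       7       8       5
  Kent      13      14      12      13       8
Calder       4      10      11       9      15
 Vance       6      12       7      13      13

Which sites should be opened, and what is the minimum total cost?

Open S1 and S5; minimum total cost 32.

For any fixed open set, each neighborhood goes to its cheapest open site; total = fixed + service.
{S1, S5}: Sutton→S5 5, Joliet→S5 2, Irby→S1 2, Kent→S5 8, Calder→S1 4, Vance→S1 6. Service 27; fixed 5; total 32.
{S1, S3, S5}: service 26 + fixed 9 = 35
{S1, S2, S5}: service 27 + fixed 11 = 38
{S1, S2, S3, S4, S5}: service 26 + fixed 22 = 48
No other subset beats 32.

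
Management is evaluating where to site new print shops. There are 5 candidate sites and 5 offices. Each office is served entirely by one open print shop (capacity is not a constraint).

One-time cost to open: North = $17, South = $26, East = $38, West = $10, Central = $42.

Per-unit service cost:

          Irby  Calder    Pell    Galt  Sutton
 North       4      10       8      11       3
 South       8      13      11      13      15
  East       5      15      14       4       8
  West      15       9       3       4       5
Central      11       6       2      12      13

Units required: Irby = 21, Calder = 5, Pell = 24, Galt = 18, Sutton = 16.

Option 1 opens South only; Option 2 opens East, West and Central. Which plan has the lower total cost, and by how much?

Option 2 is cheaper by 572.

Option 1: {South}: Irby→South 8·21=168, Calder→South 13·5=65, Pell→South 11·24=264, Galt→South 13·18=234, Sutton→South 15·16=240. Service 971; fixed 26; total 997.
Option 2: {East, West, Central}: Irby→East 5·21=105, Calder→Central 6·5=30, Pell→Central 2·24=48, Galt→East 4·18=72, Sutton→West 5·16=80. Service 335; fixed 90; total 425.
Difference: |997 − 425| = 572.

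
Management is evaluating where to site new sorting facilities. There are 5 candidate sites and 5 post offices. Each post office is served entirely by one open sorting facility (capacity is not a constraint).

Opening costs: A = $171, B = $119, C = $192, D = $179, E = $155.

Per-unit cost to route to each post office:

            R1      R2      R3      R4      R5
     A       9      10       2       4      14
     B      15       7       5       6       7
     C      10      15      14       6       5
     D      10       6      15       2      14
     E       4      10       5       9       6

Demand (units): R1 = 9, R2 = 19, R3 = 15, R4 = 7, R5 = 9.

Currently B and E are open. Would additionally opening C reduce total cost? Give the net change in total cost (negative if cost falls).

Current service cost with {B, E}: 340.
Adding C: each post office re-picks its cheapest; new service cost 331, saving 9.
Extra fixed cost: 192. Net change = 192 − 9 = 183.
(Totals: 614 → 797.)

No — net change +183 (cost rises by 183).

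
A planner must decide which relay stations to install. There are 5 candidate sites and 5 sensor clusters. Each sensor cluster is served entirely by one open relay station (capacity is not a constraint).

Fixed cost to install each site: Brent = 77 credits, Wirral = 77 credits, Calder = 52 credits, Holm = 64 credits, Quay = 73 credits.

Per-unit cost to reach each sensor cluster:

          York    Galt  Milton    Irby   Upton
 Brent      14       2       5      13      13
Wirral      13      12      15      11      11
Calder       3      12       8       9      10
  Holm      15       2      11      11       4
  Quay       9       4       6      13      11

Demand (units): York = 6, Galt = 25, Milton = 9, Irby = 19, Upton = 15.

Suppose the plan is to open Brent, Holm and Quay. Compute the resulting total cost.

Total cost: 632

Each sensor cluster is assigned to its cheapest site among the open ones.
{Brent, Holm, Quay}: York→Quay 9·6=54, Galt→Brent 2·25=50, Milton→Brent 5·9=45, Irby→Holm 11·19=209, Upton→Holm 4·15=60. Service 418; fixed 214; total 632.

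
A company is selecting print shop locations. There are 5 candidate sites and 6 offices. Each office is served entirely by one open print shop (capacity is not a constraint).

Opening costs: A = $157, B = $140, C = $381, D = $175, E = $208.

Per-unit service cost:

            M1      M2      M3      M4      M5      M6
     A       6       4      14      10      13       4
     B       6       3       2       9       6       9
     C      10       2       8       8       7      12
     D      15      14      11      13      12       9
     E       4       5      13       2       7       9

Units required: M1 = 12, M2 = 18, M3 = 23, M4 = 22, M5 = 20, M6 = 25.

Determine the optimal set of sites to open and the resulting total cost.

Open B only; minimum total cost 855.

For any fixed open set, each office goes to its cheapest open site; total = fixed + service.
{B}: M1→B 6·12=72, M2→B 3·18=54, M3→B 2·23=46, M4→B 9·22=198, M5→B 6·20=120, M6→B 9·25=225. Service 715; fixed 140; total 855.
{B, E}: service 537 + fixed 348 = 885
{A, B}: M1→A 6·12=72, M2→B 3·18=54, M3→B 2·23=46, M4→B 9·22=198, M5→B 6·20=120, M6→A 4·25=100. Service 590; fixed 297; total 887.
{A, B, C, D, E}: service 394 + fixed 1061 = 1455
No other subset beats 855.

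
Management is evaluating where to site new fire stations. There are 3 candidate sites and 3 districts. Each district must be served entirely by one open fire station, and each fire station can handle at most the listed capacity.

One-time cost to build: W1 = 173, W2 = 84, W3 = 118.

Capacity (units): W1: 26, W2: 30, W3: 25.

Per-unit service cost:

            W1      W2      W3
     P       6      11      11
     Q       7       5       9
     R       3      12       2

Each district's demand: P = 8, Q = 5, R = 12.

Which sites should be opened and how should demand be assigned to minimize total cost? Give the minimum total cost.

Minimum total cost: 275

Open {W3}: P→W3 11·8=88, Q→W3 9·5=45, R→W3 2·12=24.
Loads: W3 carries 25/25. Service 157; fixed 118; total 275.
Next best feasible plan costs 292.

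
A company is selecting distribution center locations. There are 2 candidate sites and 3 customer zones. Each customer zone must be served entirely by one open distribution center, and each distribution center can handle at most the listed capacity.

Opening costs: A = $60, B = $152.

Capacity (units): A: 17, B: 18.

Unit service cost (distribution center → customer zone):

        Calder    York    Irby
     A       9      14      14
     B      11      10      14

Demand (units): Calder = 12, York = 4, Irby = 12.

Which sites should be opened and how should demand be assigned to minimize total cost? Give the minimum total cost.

Open {A, B}: Calder→A 9·12=108, York→B 10·4=40, Irby→B 14·12=168.
Loads: A carries 12/17, B carries 16/18. Service 316; fixed 212; total 528.
Next best feasible plan costs 544.

Minimum total cost: 528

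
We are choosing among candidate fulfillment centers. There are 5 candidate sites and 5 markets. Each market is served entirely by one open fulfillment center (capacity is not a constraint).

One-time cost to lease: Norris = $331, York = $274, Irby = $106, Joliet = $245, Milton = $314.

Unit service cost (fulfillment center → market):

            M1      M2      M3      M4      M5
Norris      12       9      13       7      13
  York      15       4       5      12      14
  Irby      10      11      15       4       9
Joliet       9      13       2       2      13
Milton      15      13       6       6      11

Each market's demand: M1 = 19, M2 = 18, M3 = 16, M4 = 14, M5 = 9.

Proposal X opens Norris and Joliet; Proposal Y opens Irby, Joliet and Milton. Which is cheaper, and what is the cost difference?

Proposal X: {Norris, Joliet}: M1→Joliet 9·19=171, M2→Norris 9·18=162, M3→Joliet 2·16=32, M4→Joliet 2·14=28, M5→Norris 13·9=117. Service 510; fixed 576; total 1086.
Proposal Y: {Irby, Joliet, Milton}: M1→Joliet 9·19=171, M2→Irby 11·18=198, M3→Joliet 2·16=32, M4→Joliet 2·14=28, M5→Irby 9·9=81. Service 510; fixed 665; total 1175.
Difference: |1086 − 1175| = 89.

Proposal X is cheaper by 89.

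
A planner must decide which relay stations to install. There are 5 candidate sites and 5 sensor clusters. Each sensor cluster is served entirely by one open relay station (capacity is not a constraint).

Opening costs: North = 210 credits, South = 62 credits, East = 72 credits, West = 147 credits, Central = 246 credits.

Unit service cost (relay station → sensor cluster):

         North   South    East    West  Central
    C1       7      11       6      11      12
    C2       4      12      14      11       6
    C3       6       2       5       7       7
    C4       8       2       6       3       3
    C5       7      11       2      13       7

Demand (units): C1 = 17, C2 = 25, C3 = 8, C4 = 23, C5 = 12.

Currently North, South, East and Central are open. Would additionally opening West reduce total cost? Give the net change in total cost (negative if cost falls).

Current service cost with {North, South, East, Central}: 288.
Adding West: each sensor cluster re-picks its cheapest; new service cost 288, saving 0.
Extra fixed cost: 147. Net change = 147 − 0 = 147.
(Totals: 878 → 1025.)

No — net change +147 (cost rises by 147).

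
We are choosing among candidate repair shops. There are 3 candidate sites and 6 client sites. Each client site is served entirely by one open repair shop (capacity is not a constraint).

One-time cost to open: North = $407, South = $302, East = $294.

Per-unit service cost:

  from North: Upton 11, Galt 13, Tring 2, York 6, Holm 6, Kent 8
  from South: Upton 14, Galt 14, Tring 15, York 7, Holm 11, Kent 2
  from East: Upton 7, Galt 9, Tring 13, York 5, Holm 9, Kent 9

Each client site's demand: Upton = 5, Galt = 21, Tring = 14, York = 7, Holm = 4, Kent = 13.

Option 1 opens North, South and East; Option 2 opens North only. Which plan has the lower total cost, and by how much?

Option 2 is cheaper by 407.

Option 1: {North, South, East}: Upton→East 7·5=35, Galt→East 9·21=189, Tring→North 2·14=28, York→East 5·7=35, Holm→North 6·4=24, Kent→South 2·13=26. Service 337; fixed 1003; total 1340.
Option 2: {North}: Upton→North 11·5=55, Galt→North 13·21=273, Tring→North 2·14=28, York→North 6·7=42, Holm→North 6·4=24, Kent→North 8·13=104. Service 526; fixed 407; total 933.
Difference: |1340 − 933| = 407.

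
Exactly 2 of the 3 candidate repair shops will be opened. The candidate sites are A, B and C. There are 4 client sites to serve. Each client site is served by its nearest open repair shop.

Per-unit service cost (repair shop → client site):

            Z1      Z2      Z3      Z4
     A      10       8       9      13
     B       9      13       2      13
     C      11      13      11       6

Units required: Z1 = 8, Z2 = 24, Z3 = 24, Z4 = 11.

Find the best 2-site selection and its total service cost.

Choose A and B; total service cost 455.

With exactly 2 open, each client site uses its cheapest among the chosen.
{A, B}: Z1→B 9·8=72, Z2→A 8·24=192, Z3→B 2·24=48, Z4→A 13·11=143. Service cost 455.
{B, C}: service cost 498
{A, C}: service cost 554
Among all 3 size-2 choices, {A, B} is lowest.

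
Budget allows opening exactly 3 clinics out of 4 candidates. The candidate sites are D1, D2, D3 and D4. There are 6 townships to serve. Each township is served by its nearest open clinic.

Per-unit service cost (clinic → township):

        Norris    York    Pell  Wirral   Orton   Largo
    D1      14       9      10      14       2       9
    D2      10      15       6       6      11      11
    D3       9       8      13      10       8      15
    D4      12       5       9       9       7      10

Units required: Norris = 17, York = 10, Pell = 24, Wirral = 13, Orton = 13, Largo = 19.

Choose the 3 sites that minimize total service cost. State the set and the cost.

Choose D1, D2 and D4; total service cost 639.

With exactly 3 open, each township uses its cheapest among the chosen.
{D1, D2, D4}: Norris→D2 10·17=170, York→D4 5·10=50, Pell→D2 6·24=144, Wirral→D2 6·13=78, Orton→D1 2·13=26, Largo→D1 9·19=171. Service cost 639.
{D1, D2, D3}: service cost 652
{D2, D3, D4}: service cost 706
Among all 4 size-3 choices, {D1, D2, D4} is lowest.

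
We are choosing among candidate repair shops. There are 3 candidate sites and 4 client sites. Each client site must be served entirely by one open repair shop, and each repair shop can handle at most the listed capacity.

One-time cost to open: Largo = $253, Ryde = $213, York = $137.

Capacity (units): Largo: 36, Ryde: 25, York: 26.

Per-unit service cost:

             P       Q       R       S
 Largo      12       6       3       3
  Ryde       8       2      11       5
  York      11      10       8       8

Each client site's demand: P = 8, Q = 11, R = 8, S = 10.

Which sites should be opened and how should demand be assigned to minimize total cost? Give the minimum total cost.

Minimum total cost: 574

Open {Ryde, York}: P→York 11·8=88, Q→Ryde 2·11=22, R→York 8·8=64, S→Ryde 5·10=50.
Loads: Ryde carries 21/25, York carries 16/26. Service 224; fixed 350; total 574.
Next best feasible plan costs 580.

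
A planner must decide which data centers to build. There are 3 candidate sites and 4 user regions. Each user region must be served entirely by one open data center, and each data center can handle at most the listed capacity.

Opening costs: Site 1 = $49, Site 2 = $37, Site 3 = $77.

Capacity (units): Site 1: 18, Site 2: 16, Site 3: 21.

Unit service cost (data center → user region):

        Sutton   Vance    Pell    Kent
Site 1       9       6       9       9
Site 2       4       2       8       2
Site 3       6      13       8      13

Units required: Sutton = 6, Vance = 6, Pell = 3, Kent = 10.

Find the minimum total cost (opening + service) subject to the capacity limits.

Open {Site 1, Site 2}: Sutton→Site 2 4·6=24, Vance→Site 1 6·6=36, Pell→Site 1 9·3=27, Kent→Site 2 2·10=20.
Loads: Site 1 carries 9/18, Site 2 carries 16/16. Service 107; fixed 86; total 193.
Next best feasible plan costs 199.

Minimum total cost: 193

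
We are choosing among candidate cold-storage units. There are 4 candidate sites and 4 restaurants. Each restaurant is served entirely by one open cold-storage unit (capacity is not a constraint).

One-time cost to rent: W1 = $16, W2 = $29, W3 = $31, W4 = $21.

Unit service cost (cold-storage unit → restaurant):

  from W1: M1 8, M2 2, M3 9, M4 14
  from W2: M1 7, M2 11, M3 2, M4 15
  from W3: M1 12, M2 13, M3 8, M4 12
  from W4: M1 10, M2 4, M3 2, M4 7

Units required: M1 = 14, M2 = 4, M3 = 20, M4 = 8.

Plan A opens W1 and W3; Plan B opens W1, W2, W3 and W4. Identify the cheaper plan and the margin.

Plan A: {W1, W3}: M1→W1 8·14=112, M2→W1 2·4=8, M3→W3 8·20=160, M4→W3 12·8=96. Service 376; fixed 47; total 423.
Plan B: {W1, W2, W3, W4}: M1→W2 7·14=98, M2→W1 2·4=8, M3→W2 2·20=40, M4→W4 7·8=56. Service 202; fixed 97; total 299.
Difference: |423 − 299| = 124.

Plan B is cheaper by 124.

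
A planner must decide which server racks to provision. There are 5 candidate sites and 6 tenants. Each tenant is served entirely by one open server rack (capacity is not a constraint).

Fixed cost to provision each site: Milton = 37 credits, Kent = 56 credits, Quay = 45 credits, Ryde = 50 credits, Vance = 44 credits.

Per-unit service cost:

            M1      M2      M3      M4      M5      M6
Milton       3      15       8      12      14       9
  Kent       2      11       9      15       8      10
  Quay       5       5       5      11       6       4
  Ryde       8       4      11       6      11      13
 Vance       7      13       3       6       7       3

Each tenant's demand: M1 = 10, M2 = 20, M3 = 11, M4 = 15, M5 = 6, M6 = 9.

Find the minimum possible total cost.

Minimum total cost: 425

For any fixed open set, each tenant goes to its cheapest open site; total = fixed + service.
{Quay, Vance}: M1→Quay 5·10=50, M2→Quay 5·20=100, M3→Vance 3·11=33, M4→Vance 6·15=90, M5→Quay 6·6=36, M6→Vance 3·9=27. Service 336; fixed 89; total 425.
{Milton, Ryde, Vance}: M1→Milton 3·10=30, M2→Ryde 4·20=80, M3→Vance 3·11=33, M4→Ryde 6·15=90, M5→Vance 7·6=42, M6→Vance 3·9=27. Service 302; fixed 131; total 433.
{Ryde, Vance}: M1→Vance 7·10=70, M2→Ryde 4·20=80, M3→Vance 3·11=33, M4→Ryde 6·15=90, M5→Vance 7·6=42, M6→Vance 3·9=27. Service 342; fixed 94; total 436.
{Milton, Kent, Quay, Ryde, Vance}: service 286 + fixed 232 = 518
No other subset beats 425.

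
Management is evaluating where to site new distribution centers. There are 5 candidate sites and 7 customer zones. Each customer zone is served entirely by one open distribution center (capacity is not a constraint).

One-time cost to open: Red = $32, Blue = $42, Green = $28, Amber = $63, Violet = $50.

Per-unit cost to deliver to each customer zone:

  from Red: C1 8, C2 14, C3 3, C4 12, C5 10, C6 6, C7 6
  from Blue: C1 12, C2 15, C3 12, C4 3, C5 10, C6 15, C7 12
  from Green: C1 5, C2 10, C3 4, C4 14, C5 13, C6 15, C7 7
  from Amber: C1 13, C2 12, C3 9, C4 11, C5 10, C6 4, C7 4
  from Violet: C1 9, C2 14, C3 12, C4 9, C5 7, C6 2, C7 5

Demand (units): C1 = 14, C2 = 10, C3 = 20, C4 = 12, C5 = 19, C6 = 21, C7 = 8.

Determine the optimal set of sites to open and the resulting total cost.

Open Blue, Green and Violet; minimum total cost 621.

For any fixed open set, each customer zone goes to its cheapest open site; total = fixed + service.
{Blue, Green, Violet}: C1→Green 5·14=70, C2→Green 10·10=100, C3→Green 4·20=80, C4→Blue 3·12=36, C5→Violet 7·19=133, C6→Violet 2·21=42, C7→Violet 5·8=40. Service 501; fixed 120; total 621.
{Red, Blue, Green, Violet}: service 481 + fixed 152 = 633
{Green, Violet}: C1→Green 5·14=70, C2→Green 10·10=100, C3→Green 4·20=80, C4→Violet 9·12=108, C5→Violet 7·19=133, C6→Violet 2·21=42, C7→Violet 5·8=40. Service 573; fixed 78; total 651.
{Red, Blue, Green, Amber, Violet}: C1→Green 5·14=70, C2→Green 10·10=100, C3→Red 3·20=60, C4→Blue 3·12=36, C5→Violet 7·19=133, C6→Violet 2·21=42, C7→Amber 4·8=32. Service 473; fixed 215; total 688.
No other subset beats 621.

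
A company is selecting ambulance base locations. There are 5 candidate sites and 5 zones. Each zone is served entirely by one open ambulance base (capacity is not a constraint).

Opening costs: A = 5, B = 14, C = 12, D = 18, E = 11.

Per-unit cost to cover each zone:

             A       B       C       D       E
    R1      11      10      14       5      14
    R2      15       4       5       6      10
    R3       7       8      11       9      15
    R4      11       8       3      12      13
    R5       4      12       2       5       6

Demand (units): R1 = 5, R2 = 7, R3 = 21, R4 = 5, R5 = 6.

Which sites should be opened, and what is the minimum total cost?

For any fixed open set, each zone goes to its cheapest open site; total = fixed + service.
{A, C, D}: R1→D 5·5=25, R2→C 5·7=35, R3→A 7·21=147, R4→C 3·5=15, R5→C 2·6=12. Service 234; fixed 35; total 269.
{A, B, C, D}: service 227 + fixed 49 = 276
{A, C, D, E}: R1→D 5·5=25, R2→C 5·7=35, R3→A 7·21=147, R4→C 3·5=15, R5→C 2·6=12. Service 234; fixed 46; total 280.
{A, B, C, D, E}: service 227 + fixed 60 = 287
No other subset beats 269.

Open A, C and D; minimum total cost 269.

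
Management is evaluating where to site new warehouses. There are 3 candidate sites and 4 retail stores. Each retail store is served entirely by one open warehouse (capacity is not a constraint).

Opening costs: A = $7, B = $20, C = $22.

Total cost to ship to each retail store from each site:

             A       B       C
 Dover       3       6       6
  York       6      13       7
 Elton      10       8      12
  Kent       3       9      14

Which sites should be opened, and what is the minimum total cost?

Open A only; minimum total cost 29.

For any fixed open set, each retail store goes to its cheapest open site; total = fixed + service.
{A}: Dover→A 3, York→A 6, Elton→A 10, Kent→A 3. Service 22; fixed 7; total 29.
{A, B}: Dover→A 3, York→A 6, Elton→B 8, Kent→A 3. Service 20; fixed 27; total 47.
{A, C}: service 22 + fixed 29 = 51
{A, B, C}: Dover→A 3, York→A 6, Elton→B 8, Kent→A 3. Service 20; fixed 49; total 69.
No other subset beats 29.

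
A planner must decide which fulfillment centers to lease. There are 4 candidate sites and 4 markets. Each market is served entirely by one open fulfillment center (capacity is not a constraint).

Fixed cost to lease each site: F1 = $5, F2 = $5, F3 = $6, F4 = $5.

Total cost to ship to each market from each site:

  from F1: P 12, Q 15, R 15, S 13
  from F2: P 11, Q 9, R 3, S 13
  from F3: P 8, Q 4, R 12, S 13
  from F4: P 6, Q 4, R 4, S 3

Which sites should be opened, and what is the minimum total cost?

Open F4 only; minimum total cost 22.

For any fixed open set, each market goes to its cheapest open site; total = fixed + service.
{F4}: P→F4 6, Q→F4 4, R→F4 4, S→F4 3. Service 17; fixed 5; total 22.
{F2, F4}: service 16 + fixed 10 = 26
{F1, F4}: service 17 + fixed 10 = 27
{F1, F2, F3, F4}: service 16 + fixed 21 = 37
(All 15 nonempty subsets were checked; F4 only is lowest.)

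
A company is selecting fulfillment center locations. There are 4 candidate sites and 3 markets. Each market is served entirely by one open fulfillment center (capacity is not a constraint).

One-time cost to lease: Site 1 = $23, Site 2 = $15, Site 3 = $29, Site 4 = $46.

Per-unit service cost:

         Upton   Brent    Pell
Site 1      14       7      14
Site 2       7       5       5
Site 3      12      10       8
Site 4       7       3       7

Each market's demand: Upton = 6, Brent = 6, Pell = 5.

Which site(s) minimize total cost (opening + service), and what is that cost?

For any fixed open set, each market goes to its cheapest open site; total = fixed + service.
{Site 2}: Upton→Site 2 7·6=42, Brent→Site 2 5·6=30, Pell→Site 2 5·5=25. Service 97; fixed 15; total 112.
{Site 1, Site 2}: service 97 + fixed 38 = 135
{Site 2, Site 3}: Upton→Site 2 7·6=42, Brent→Site 2 5·6=30, Pell→Site 2 5·5=25. Service 97; fixed 44; total 141.
{Site 1, Site 2, Site 3, Site 4}: service 85 + fixed 113 = 198
No other subset beats 112.

Open Site 2 only; minimum total cost 112.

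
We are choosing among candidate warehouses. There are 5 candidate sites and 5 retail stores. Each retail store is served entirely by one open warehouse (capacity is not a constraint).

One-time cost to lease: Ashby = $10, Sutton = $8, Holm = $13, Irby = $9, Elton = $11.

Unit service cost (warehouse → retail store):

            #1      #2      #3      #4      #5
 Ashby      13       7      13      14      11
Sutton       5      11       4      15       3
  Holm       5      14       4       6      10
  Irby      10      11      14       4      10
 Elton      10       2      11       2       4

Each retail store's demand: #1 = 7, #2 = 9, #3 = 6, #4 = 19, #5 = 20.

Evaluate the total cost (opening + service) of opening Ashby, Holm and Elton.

Total cost: 229

Each retail store is assigned to its cheapest site among the open ones.
{Ashby, Holm, Elton}: #1→Holm 5·7=35, #2→Elton 2·9=18, #3→Holm 4·6=24, #4→Elton 2·19=38, #5→Elton 4·20=80. Service 195; fixed 34; total 229.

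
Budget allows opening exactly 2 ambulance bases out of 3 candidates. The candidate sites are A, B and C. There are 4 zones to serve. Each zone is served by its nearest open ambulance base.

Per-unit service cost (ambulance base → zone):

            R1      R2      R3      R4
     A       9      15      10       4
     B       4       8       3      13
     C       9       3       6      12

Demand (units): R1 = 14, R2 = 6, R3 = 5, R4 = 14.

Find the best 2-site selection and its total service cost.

Choose A and B; total service cost 175.

With exactly 2 open, each zone uses its cheapest among the chosen.
{A, B}: R1→B 4·14=56, R2→B 8·6=48, R3→B 3·5=15, R4→A 4·14=56. Service cost 175.
{A, C}: service cost 230
{B, C}: service cost 257
Among all 3 size-2 choices, {A, B} is lowest.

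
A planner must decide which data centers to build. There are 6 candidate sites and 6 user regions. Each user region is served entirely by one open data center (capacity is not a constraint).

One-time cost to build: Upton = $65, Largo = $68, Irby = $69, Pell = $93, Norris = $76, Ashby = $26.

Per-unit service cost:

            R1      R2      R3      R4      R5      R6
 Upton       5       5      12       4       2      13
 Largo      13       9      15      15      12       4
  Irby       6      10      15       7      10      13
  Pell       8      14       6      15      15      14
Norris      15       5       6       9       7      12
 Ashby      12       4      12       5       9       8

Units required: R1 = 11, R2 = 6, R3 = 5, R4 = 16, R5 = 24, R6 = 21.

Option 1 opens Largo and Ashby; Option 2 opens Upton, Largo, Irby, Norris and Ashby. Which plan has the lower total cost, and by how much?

Option 1: {Largo, Ashby}: R1→Ashby 12·11=132, R2→Ashby 4·6=24, R3→Ashby 12·5=60, R4→Ashby 5·16=80, R5→Ashby 9·24=216, R6→Largo 4·21=84. Service 596; fixed 94; total 690.
Option 2: {Upton, Largo, Irby, Norris, Ashby}: R1→Upton 5·11=55, R2→Ashby 4·6=24, R3→Norris 6·5=30, R4→Upton 4·16=64, R5→Upton 2·24=48, R6→Largo 4·21=84. Service 305; fixed 304; total 609.
Difference: |690 − 609| = 81.

Option 2 is cheaper by 81.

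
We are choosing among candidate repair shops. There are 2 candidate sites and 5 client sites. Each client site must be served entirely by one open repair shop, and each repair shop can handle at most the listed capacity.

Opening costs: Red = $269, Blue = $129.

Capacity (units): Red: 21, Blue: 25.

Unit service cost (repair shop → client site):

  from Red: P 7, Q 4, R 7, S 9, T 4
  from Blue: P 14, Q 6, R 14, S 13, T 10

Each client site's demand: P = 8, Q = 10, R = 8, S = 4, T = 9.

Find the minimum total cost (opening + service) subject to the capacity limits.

Minimum total cost: 696

Open {Red, Blue}: P→Red 7·8=56, Q→Blue 6·10=60, R→Red 7·8=56, S→Red 9·4=36, T→Blue 10·9=90.
Loads: Red carries 20/21, Blue carries 19/25. Service 298; fixed 398; total 696.
Next best feasible plan costs 698.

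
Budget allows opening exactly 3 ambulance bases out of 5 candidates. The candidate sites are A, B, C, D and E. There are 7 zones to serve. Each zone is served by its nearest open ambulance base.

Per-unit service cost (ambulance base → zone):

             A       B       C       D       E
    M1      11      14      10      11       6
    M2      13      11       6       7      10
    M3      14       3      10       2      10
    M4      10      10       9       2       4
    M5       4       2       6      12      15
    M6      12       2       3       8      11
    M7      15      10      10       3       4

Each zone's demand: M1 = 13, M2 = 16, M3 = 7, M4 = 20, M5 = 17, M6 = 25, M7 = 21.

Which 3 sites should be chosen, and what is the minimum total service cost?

With exactly 3 open, each zone uses its cheapest among the chosen.
{B, D, E}: M1→E 6·13=78, M2→D 7·16=112, M3→D 2·7=14, M4→D 2·20=40, M5→B 2·17=34, M6→B 2·25=50, M7→D 3·21=63. Service cost 391.
{B, C, D}: service cost 427
{B, C, E}: service cost 443
Among all 10 size-3 choices, {B, D, E} is lowest.

Choose B, D and E; total service cost 391.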